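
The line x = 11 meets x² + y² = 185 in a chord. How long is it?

16

The line gives x = 11. Substituting into the circle:
y² − 64 = 0
y = 8 or y = −8, giving (11, 8) and (11, −8).
|(11, 8) − (11, −8)| = √((0)² + (16)²) = 16.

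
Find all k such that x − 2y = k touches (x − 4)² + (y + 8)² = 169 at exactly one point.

The line touches the circle iff its distance from (4, −8) is 13:
|1·4 − 2·(−8) − k| / √5 = 13
|k − (20)| = 13√5.

k = 20 ± 13√5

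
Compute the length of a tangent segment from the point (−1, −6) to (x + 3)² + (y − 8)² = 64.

2√34

The centre is (−3, 8) and r = 8. The square of the distance from P to the centre is 4 + 196 = 200.
By the tangent–radius right angle, tangent length = √(|PO|² − r²) = √136 = 2√34.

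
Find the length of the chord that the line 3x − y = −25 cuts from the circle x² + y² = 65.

Centre (0, 0), r² = 65. Perpendicular distance d from centre to line = |25| / √10 = 25/√10.
Chord = 2√(r² − d²) = 2·√(5/2) = √10.

√10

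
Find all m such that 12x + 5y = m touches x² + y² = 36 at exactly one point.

m = −78 or m = 78

Tangency holds when the distance from the centre (0, 0) to the line equals the radius 6:
|12·0 + 5·0 − m| / √169 = 6
|m| = 6·13, so m = 78 or m = −78.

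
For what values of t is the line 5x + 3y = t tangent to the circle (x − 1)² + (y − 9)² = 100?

t = 32 ± 10√34

For a tangent, require d(centre, line) = r = 10.
|5·1 + 3·9 − t| / √34 = 10
|t − (32)| = 10√34.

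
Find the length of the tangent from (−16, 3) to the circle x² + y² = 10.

The centre is (0, 0) and r = √10. The square of the distance from P to the centre is 256 + 9 = 265.
Power of the point: PT² = |PO|² − r² = 255, so PT = √255.

√255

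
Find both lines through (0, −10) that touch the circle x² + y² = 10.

3x + y = −10 and 3x − y = 10

Let a tangent through (0, −10) have slope m. Its distance from (0, 0) must equal √10:
[m·(0) − (10)]² = 10(m² + 1)
m² − 9 = 0, so m = −3 or m = 3.
Through (0, −10) these give 3x + y = −10 and 3x − y = 10.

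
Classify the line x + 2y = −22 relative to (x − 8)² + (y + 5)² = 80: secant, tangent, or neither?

tangent

Centre (8, −5), r² = 80. Distance² from centre to line = (20)²/5 = 80.
Since d² = r², the line is tangent.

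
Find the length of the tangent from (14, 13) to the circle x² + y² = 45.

With centre O = (0, 0), |OP|² = 365 and r² = 45.
Power of the point: PT² = |PO|² − r² = 320, so PT = 8√5.

8√5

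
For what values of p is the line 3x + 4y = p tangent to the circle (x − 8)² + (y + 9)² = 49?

p = −47 or p = 23

The line touches the circle iff its distance from (8, −9) is 7:
|3·8 + 4·(−9) − p| / √25 = 7
|p − (−12)| = 7·5, so p = 23 or p = −47.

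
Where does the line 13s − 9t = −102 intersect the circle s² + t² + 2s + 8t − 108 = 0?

(−12, −6) and (−3, 7)

From the line, t = (102 + 13s)/9. Substituting:
250s² + 3750s + 9000 = 0  ⟹  s² + 15s + 36 = 0
s = −3 or s = −12, giving (−3, 7) and (−12, −6).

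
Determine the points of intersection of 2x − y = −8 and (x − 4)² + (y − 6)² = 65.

(−3, 2) and (3, 14)

From the line, y = 2x + 8. Substituting:
5x² − 45 = 0  ⟹  x² − 9 = 0
x = 3 or x = −3, giving (3, 14) and (−3, 2).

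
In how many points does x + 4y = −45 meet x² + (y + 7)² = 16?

Substituting the line into the circle gives 17x² + 34x + 33 = 0.
Discriminant = (34)² − 4·17·(33) = −1088 < 0.
No real roots: the line does not meet the circle.

0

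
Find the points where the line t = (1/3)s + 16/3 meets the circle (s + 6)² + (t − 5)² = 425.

(−25, −3) and (14, 10)

From the line, t = (16 + s)/3. Substituting:
10s² + 110s − 3500 = 0  ⟹  s² + 11s − 350 = 0
s = 14 or s = −25, giving (14, 10) and (−25, −3).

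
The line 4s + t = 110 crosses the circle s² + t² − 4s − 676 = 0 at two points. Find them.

(24, 14) and (28, −2)

From the line, t = −4s + 110. Substituting:
17s² − 884s + 11424 = 0  ⟹  s² − 52s + 672 = 0
s = 28 or s = 24, giving (28, −2) and (24, 14).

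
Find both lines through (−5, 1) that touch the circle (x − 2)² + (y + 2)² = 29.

Let a tangent through (−5, 1) have slope m. Its distance from (2, −2) must equal √29:
(7m − (−3))² = 29(m² + 1)
10m² + 21m − 10 = 0, so m = 2/5 or m = −5/2.
With m = 2/5: 2x − 5y = −15. With m = −5/2: 5x + 2y = −23.

2x − 5y = −15 and 5x + 2y = −23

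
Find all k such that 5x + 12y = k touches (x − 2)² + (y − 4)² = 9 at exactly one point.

k = 19 or k = 97

The line touches the circle iff its distance from (2, 4) is 3:
|5·2 + 12·4 − k| / √169 = 3
|k − (58)| = 3·13, so k = 97 or k = 19.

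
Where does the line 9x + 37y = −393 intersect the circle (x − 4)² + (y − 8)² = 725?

(−19, −6) and (18, −15)

From the line, y = (−393 − 9x)/37. Substituting:
1450x² + 1450x − 495900 = 0  ⟹  x² + x − 342 = 0
x = 18 or x = −19, giving (18, −15) and (−19, −6).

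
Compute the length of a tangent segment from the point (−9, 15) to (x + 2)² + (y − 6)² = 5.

5√5

Centre (−2, 6), r² = 5. |PO|² = (−7)² + (9)² = 130.
The tangent meets the radius at right angles, so tangent² = |PO|² − r² = 130 − 5 = 125.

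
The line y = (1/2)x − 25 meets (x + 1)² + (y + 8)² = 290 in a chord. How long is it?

6√5

Centre (−1, −8), r² = 290. Perpendicular distance d from centre to line = |−35| / √5 = 35/√5.
Half the chord is √(r² − d²) = √(45), so the full chord is 6√5.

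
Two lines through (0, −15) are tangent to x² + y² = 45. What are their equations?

2x + y = −15 and 2x − y = 15

A line y − (−15) = m(x − (0)) is tangent when its distance from (0, 0) is 3√5:
[m·(0) − (15)]² = 45(m² + 1)
m² − 4 = 0, so m = −2 or m = 2.
With m = −2: 2x + y = −15. With m = 2: 2x − y = 15.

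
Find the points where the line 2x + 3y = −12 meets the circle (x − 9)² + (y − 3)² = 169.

(−3, −2) and (9, −10)

Express y = (−12 − 2x)/3 and substitute into the circle:
13x² − 78x − 351 = 0  ⟹  x² − 6x − 27 = 0
x = 9 or x = −3, giving (9, −10) and (−3, −2).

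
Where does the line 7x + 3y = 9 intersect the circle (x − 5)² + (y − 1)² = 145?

(−3, 10) and (6, −11)

Express y = (9 − 7x)/3 and substitute into the circle:
58x² − 174x − 1044 = 0  ⟹  x² − 3x − 18 = 0
x = 6 or x = −3, giving (6, −11) and (−3, 10).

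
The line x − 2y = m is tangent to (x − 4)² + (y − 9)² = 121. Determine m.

m = −14 ± 11√5

Tangency holds when the distance from the centre (4, 9) to the line equals the radius 11:
|1·4 − 2·9 − m| / √5 = 11
|m − (−14)| = 11√5.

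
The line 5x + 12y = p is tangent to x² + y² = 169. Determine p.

p = −169 or p = 169

For a tangent, require d(centre, line) = r = 13.
|5·0 + 12·0 − p| / √169 = 13
|p| = 13·13, so p = 169 or p = −169.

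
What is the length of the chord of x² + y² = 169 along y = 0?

The distance from (0, 0) to the line is 0, and r² = 169.
Half the chord is √(r² − d²) = √(169), so the full chord is 26.

26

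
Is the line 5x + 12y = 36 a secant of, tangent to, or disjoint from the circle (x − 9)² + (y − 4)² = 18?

disjoint

Substituting the line into the circle gives 169x² − 2472x + 9216 = 0.
Δ = 6110784 − 6230016 = −119232.
No real roots: the line does not meet the circle.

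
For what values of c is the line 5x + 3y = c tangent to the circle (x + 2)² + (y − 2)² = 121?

Tangency holds when the distance from the centre (−2, 2) to the line equals the radius 11:
|5·(−2) + 3·2 − c| / √34 = 11
|c − (−4)| = 11√34.

c = −4 ± 11√34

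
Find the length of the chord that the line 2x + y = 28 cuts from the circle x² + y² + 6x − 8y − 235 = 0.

Substitute y = −2x + 28:
5x² − 90x + 325 = 0  ⟹  x² − 18x + 65 = 0
x = 13 or x = 5, giving (13, 2) and (5, 18).
|(13, 2) − (5, 18)| = √((8)² + (−16)²) = 8√5.

8√5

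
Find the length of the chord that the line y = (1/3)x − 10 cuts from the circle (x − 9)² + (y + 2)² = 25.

√10

Express y = (−30 + x)/3 and substitute into the circle:
10x² − 210x + 1080 = 0  ⟹  x² − 21x + 108 = 0
x = 12 or x = 9, giving (12, −6) and (9, −7).
|(12, −6) − (9, −7)| = √((3)² + (1)²) = √10.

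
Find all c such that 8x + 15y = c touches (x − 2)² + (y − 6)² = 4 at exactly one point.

Tangency holds when the distance from the centre (2, 6) to the line equals the radius 2:
|8·2 + 15·6 − c| / √289 = 2
|c − (106)| = 2·17, so c = 140 or c = 72.

c = 72 or c = 140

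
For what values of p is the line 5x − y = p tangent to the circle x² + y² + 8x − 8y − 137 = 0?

For a tangent, require d(centre, line) = r = 13.
|5·(−4) − 1·4 − p| / √26 = 13
|p − (−24)| = 13√26.

p = −24 ± 13√26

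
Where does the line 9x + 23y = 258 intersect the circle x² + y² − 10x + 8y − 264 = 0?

(−2, 12) and (21, 3)

From the line, y = (258 − 9x)/23. Substituting:
610x² − 11590x − 25620 = 0  ⟹  x² − 19x − 42 = 0
x = 21 or x = −2, giving (21, 3) and (−2, 12).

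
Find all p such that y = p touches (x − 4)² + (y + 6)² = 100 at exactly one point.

The line touches the circle iff its distance from (4, −6) is 10:
|0·4 + 1·(−6) − p| / √1 = 10
|p − (−6)| = 10, so p = 4 or p = −16.

p = −16 or p = 4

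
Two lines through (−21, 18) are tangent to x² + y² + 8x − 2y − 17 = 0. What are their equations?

Let a tangent through (−21, 18) have slope m. Its distance from (−4, 1) must equal √34:
[m·(17) − (−17)]² = 34(m² + 1)
15m² + 34m + 15 = 0, so m = −5/3 or m = −3/5.
With m = −5/3: 5x + 3y = −51. With m = −3/5: 3x + 5y = 27.

5x + 3y = −51 and 3x + 5y = 27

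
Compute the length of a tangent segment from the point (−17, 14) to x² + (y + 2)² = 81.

Centre (0, −2), r² = 81. |PO|² = (−17)² + (16)² = 545.
By the tangent–radius right angle, tangent length = √(|PO|² − r²) = √464 = 4√29.

4√29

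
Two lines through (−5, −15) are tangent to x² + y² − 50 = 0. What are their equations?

Write the tangent as mx − y + (−15 − m·(−5)) = 0 and set its distance from the centre to 5√2:
[m·(5) − (15)]² = 50(m² + 1)
m² + 6m − 7 = 0, so m = 1 or m = −7.
With m = 1: x − y = 10. With m = −7: 7x + y = −50.

x − y = 10 and 7x + y = −50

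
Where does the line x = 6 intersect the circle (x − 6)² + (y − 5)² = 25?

The line gives x = 6. Substituting into the circle:
y² − 10y = 0
y = 10 or y = 0, giving (6, 10) and (6, 0).

(6, 0) and (6, 10)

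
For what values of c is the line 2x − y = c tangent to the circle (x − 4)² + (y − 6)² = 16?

Tangency holds when the distance from the centre (4, 6) to the line equals the radius 4:
|2·4 − 1·6 − c| / √5 = 4
|c − (2)| = 4√5.

c = 2 ± 4√5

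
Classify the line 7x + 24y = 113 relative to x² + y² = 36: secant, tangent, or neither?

secant

Centre (0, 0), r² = 36. Distance² from centre to line = (−113)²/625 = 12769/625.
Since d² < r², the line cuts the circle twice.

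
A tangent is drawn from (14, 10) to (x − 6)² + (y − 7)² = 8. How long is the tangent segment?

√65

With centre O = (6, 7), |OP|² = 73 and r² = 8.
The tangent meets the radius at right angles, so tangent² = |PO|² − r² = 73 − 8 = 65.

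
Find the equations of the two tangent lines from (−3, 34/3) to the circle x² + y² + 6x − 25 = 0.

A line y − (34/3) = m(x − (−3)) is tangent when its distance from (−3, 0) is √34:
[m·(0) − (−34/3)]² = 34(m² + 1)
9m² − 25 = 0, so m = −5/3 or m = 5/3.
With m = −5/3: 5x + 3y = 19. With m = 5/3: 5x − 3y = −49.

5x + 3y = 19 and 5x − 3y = −49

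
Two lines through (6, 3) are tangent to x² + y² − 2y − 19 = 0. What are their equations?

A line y − (3) = m(x − (6)) is tangent when its distance from (0, 1) is 2√5:
[m·(−6) − (−2)]² = 20(m² + 1)
2m² − 3m − 2 = 0, so m = −1/2 or m = 2.
With m = −1/2: x + 2y = 12. With m = 2: 2x − y = 9.

x + 2y = 12 and 2x − y = 9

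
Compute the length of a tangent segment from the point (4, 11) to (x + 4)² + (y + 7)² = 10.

Centre (−4, −7), r² = 10. |PO|² = (8)² + (18)² = 388.
By the tangent–radius right angle, tangent length = √(|PO|² − r²) = √378 = 3√42.

3√42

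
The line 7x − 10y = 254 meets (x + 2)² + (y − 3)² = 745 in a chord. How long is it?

2√149

From the line, y = (−254 + 7x)/10. Substituting:
149x² − 3576x + 6556 = 0  ⟹  x² − 24x + 44 = 0
x = 22 or x = 2, giving (22, −10) and (2, −24).
|(22, −10) − (2, −24)| = √((20)² + (14)²) = 2√149.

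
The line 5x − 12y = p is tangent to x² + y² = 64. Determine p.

Tangency holds when the distance from the centre (0, 0) to the line equals the radius 8:
|5·0 − 12·0 − p| / √169 = 8
|p| = 8·13, so p = 104 or p = −104.

p = −104 or p = 104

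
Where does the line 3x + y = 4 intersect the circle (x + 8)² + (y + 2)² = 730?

(−7, 25) and (9, −23)

From the line, y = −3x + 4. Substituting:
10x² − 20x − 630 = 0  ⟹  x² − 2x − 63 = 0
x = 9 or x = −7, giving (9, −23) and (−7, 25).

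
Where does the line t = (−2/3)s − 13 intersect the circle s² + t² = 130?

Express t = (−39 − 2s)/3 and substitute into the circle:
13s² + 156s + 351 = 0  ⟹  s² + 12s + 27 = 0
s = −3 or s = −9, giving (−3, −11) and (−9, −7).

(−9, −7) and (−3, −11)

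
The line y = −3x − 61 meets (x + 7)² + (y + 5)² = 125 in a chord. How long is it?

Centre (−7, −5), r² = 125. Perpendicular distance d from centre to line = |35| / √10 = 35/√10.
Chord = 2√(r² − d²) = 2·√(5/2) = √10.

√10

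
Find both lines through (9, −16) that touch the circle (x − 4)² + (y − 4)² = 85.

9x − 2y = 113 and 7x + 6y = −33

A line y − (−16) = m(x − (9)) is tangent when its distance from (4, 4) is √85:
(−5m − (20))² = 85(m² + 1)
12m² − 40m − 63 = 0, so m = 9/2 or m = −7/6.
Through (9, −16) these give 9x − 2y = 113 and 7x + 6y = −33.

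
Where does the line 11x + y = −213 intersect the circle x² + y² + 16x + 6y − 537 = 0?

(−21, 18) and (−17, −26)

Express y = −11x − 213 and substitute into the circle:
122x² + 4636x + 43554 = 0  ⟹  x² + 38x + 357 = 0
x = −17 or x = −21, giving (−17, −26) and (−21, 18).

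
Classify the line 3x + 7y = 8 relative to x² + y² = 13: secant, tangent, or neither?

Substituting the line into the circle gives 58x² − 48x − 573 = 0.
Δ = 2304 − (−132936) = 135240.
Two real roots: the line is a secant.

secant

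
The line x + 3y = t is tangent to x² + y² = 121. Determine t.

The line touches the circle iff its distance from (0, 0) is 11:
|1·0 + 3·0 − t| / √10 = 11
|t| = 11√10.

t = ±11√10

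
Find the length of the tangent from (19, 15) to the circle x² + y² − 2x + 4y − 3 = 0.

11√5

Centre (1, −2), r² = 8. |PO|² = (18)² + (17)² = 613.
By the tangent–radius right angle, tangent length = √(|PO|² − r²) = √605 = 11√5.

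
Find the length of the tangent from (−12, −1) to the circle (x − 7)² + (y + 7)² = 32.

The centre is (7, −7) and r = 4√2. The square of the distance from P to the centre is 361 + 36 = 397.
By the tangent–radius right angle, tangent length = √(|PO|² − r²) = √365.

√365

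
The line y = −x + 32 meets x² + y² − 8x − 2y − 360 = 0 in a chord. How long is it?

The distance from (4, 1) to the line is 27/√2, and r² = 377.
Half the chord is √(r² − d²) = √(25/2), so the full chord is 5√2.

5√2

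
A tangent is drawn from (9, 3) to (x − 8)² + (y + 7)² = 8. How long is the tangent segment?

The centre is (8, −7) and r = 2√2. The square of the distance from P to the centre is 1 + 100 = 101.
By the tangent–radius right angle, tangent length = √(|PO|² − r²) = √93.

√93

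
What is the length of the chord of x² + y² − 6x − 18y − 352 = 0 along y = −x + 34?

20√2

Express y = −x + 34 and substitute into the circle:
2x² − 56x + 192 = 0  ⟹  x² − 28x + 96 = 0
x = 24 or x = 4, giving (24, 10) and (4, 30).
|(24, 10) − (4, 30)| = √((20)² + (−20)²) = 20√2.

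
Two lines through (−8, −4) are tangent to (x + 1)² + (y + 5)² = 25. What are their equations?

Let a tangent through (−8, −4) have slope m. Its distance from (−1, −5) must equal 5:
[m·(7) − (−1)]² = 25(m² + 1)
12m² + 7m − 12 = 0, so m = 3/4 or m = −4/3.
Through (−8, −4) these give 3x − 4y = −8 and 4x + 3y = −44.

3x − 4y = −8 and 4x + 3y = −44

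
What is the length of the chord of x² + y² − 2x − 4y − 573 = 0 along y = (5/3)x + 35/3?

Substitute y = (35 + 5x)/3:
34x² + 272x − 4352 = 0  ⟹  x² + 8x − 128 = 0
x = 8 or x = −16, giving (8, 25) and (−16, −15).
|(8, 25) − (−16, −15)| = √((24)² + (40)²) = 8√34.

8√34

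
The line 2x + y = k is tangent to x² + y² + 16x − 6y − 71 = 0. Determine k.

Tangency holds when the distance from the centre (−8, 3) to the line equals the radius 12:
|2·(−8) + 1·3 − k| / √5 = 12
|k − (−13)| = 12√5.

k = −13 ± 12√5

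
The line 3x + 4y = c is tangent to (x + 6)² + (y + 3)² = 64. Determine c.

The line touches the circle iff its distance from (−6, −3) is 8:
|3·(−6) + 4·(−3) − c| / √25 = 8
|c − (−30)| = 8·5, so c = 10 or c = −70.

c = −70 or c = 10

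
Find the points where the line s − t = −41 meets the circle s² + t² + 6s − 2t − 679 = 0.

Substitute t = s + 41:
2s² + 86s + 920 = 0  ⟹  s² + 43s + 460 = 0
s = −20 or s = −23, giving (−20, 21) and (−23, 18).

(−23, 18) and (−20, 21)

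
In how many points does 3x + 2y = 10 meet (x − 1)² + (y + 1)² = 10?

d² = (3·1 + 2·(−1) − (10))²/13 = 81/13; r² = 10.
Since d² < r², the line cuts the circle twice.

2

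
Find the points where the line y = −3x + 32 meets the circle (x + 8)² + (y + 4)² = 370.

Express y = −3x + 32 and substitute into the circle:
10x² − 200x + 990 = 0  ⟹  x² − 20x + 99 = 0
x = 11 or x = 9, giving (11, −1) and (9, 5).

(9, 5) and (11, −1)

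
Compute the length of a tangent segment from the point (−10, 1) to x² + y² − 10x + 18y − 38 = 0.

√181

The centre is (5, −9) and r = 12. The square of the distance from P to the centre is 225 + 100 = 325.
By the tangent–radius right angle, tangent length = √(|PO|² − r²) = √181.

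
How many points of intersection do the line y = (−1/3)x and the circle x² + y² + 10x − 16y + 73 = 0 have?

Substituting the line into the circle gives 10x² + 138x + 657 = 0.
Discriminant = (138)² − 4·10·(657) = −7236 < 0.
No real roots: the line does not meet the circle.

0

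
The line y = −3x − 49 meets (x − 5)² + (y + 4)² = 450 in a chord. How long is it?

6√10

From the line, y = −3x − 49. Substituting:
10x² + 260x + 1600 = 0  ⟹  x² + 26x + 160 = 0
x = −10 or x = −16, giving (−10, −19) and (−16, −1).
Chord length = distance between (−10, −19) and (−16, −1) = √360 = 6√10.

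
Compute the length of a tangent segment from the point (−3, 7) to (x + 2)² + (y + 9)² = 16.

The centre is (−2, −9) and r = 4. The square of the distance from P to the centre is 1 + 256 = 257.
The tangent meets the radius at right angles, so tangent² = |PO|² − r² = 257 − 16 = 241.

√241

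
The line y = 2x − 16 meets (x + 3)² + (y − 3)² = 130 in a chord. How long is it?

2√5

Express y = 2x − 16 and substitute into the circle:
5x² − 70x + 240 = 0  ⟹  x² − 14x + 48 = 0
x = 8 or x = 6, giving (8, 0) and (6, −4).
|(8, 0) − (6, −4)| = √((2)² + (4)²) = 2√5.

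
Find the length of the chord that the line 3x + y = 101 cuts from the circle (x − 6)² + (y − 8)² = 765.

The distance from (6, 8) to the line is 75/√10, and r² = 765.
Half the chord is √(r² − d²) = √(405/2), so the full chord is 9√10.

9√10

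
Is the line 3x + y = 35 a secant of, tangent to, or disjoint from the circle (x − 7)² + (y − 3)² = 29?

secant

Centre (7, 3), r² = 29. Distance² from centre to line = (−11)²/10 = 121/10.
Since d² < r², the line cuts the circle twice.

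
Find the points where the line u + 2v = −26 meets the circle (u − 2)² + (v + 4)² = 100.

(−6, −10) and (2, −14)

Express v = (−26 − u)/2 and substitute into the circle:
5u² + 20u − 60 = 0  ⟹  u² + 4u − 12 = 0
u = 2 or u = −6, giving (2, −14) and (−6, −10).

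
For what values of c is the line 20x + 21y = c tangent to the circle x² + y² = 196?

c = −406 or c = 406

The line touches the circle iff its distance from (0, 0) is 14:
|20·0 + 21·0 − c| / √841 = 14
|c| = 14·29, so c = 406 or c = −406.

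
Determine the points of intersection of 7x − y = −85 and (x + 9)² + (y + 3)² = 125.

Substitute y = 7x + 85:
50x² + 1250x + 7700 = 0  ⟹  x² + 25x + 154 = 0
x = −11 or x = −14, giving (−11, 8) and (−14, −13).

(−14, −13) and (−11, 8)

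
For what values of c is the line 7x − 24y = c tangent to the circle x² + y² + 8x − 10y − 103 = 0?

Tangency holds when the distance from the centre (−4, 5) to the line equals the radius 12:
|7·(−4) − 24·5 − c| / √625 = 12
|c − (−148)| = 12·25, so c = 152 or c = −448.

c = −448 or c = 152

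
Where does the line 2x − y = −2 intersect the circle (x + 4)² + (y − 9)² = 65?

(0, 2) and (4, 10)

Substitute y = 2x + 2:
5x² − 20x = 0  ⟹  x² − 4x = 0
x = 4 or x = 0, giving (4, 10) and (0, 2).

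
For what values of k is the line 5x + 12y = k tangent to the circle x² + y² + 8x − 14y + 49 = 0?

Tangency holds when the distance from the centre (−4, 7) to the line equals the radius 4:
|5·(−4) + 12·7 − k| / √169 = 4
|k − (64)| = 4·13, so k = 116 or k = 12.

k = 12 or k = 116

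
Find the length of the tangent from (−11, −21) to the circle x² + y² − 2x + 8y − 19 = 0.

With centre O = (1, −4), |OP|² = 433 and r² = 36.
Power of the point: PT² = |PO|² − r² = 397, so PT = √397.

√397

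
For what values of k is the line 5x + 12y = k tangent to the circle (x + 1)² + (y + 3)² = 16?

k = −93 or k = 11

Tangency holds when the distance from the centre (−1, −3) to the line equals the radius 4:
|5·(−1) + 12·(−3) − k| / √169 = 4
|k − (−41)| = 4·13, so k = 11 or k = −93.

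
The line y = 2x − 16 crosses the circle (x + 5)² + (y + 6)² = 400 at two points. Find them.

Express y = 2x − 16 and substitute into the circle:
5x² − 30x − 275 = 0  ⟹  x² − 6x − 55 = 0
x = 11 or x = −5, giving (11, 6) and (−5, −26).

(−5, −26) and (11, 6)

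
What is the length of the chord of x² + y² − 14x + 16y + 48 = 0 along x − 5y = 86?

Centre (7, −8), r² = 65. Perpendicular distance d from centre to line = |−39| / √26 = 39/√26.
Chord = 2√(r² − d²) = 2·√(13/2) = √26.

√26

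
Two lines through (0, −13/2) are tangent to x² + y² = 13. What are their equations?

Let a tangent through (0, −13/2) have slope m. Its distance from (0, 0) must equal √13:
[m·(0) − (13/2)]² = 13(m² + 1)
4m² − 9 = 0, so m = −3/2 or m = 3/2.
With m = −3/2: 3x + 2y = −13. With m = 3/2: 3x − 2y = 13.

3x + 2y = −13 and 3x − 2y = 13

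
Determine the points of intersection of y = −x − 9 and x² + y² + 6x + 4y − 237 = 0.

(−16, 7) and (6, −15)

From the line, y = −x − 9. Substituting:
2x² + 20x − 192 = 0  ⟹  x² + 10x − 96 = 0
x = 6 or x = −16, giving (6, −15) and (−16, 7).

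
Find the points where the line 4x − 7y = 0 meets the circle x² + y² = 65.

(−7, −4) and (7, 4)

Substitute y = (4x)/7:
65x² − 3185 = 0  ⟹  x² − 49 = 0
x = 7 or x = −7, giving (7, 4) and (−7, −4).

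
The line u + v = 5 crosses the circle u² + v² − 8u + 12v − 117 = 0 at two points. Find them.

(−1, 6) and (16, −11)

From the line, v = −u + 5. Substituting:
2u² − 30u − 32 = 0  ⟹  u² − 15u − 16 = 0
u = 16 or u = −1, giving (16, −11) and (−1, 6).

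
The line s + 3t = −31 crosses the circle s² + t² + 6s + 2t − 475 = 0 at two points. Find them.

From the line, t = (−31 − s)/3. Substituting:
10s² + 110s − 3500 = 0  ⟹  s² + 11s − 350 = 0
s = 14 or s = −25, giving (14, −15) and (−25, −2).

(−25, −2) and (14, −15)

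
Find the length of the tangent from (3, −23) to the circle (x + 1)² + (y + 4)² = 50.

Centre (−1, −4), r² = 50. |PO|² = (4)² + (−19)² = 377.
By the tangent–radius right angle, tangent length = √(|PO|² − r²) = √327.

√327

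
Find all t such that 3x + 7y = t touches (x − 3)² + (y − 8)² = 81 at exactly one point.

Tangency holds when the distance from the centre (3, 8) to the line equals the radius 9:
|3·3 + 7·8 − t| / √58 = 9
|t − (65)| = 9√58.

t = 65 ± 9√58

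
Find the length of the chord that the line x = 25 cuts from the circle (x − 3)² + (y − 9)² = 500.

8

Centre (3, 9), r² = 500. Perpendicular distance d from centre to line = |−22| / √1 = 22.
Half the chord is √(r² − d²) = √(16), so the full chord is 8.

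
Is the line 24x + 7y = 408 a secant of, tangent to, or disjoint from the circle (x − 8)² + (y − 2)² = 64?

disjoint

d² = (24·8 + 7·2 − (408))²/625 = 40804/625; r² = 64.
Since d² > r², the line lies outside the circle.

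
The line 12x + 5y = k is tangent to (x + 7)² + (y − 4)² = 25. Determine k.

For a tangent, require d(centre, line) = r = 5.
|12·(−7) + 5·4 − k| / √169 = 5
|k − (−64)| = 5·13, so k = 1 or k = −129.

k = −129 or k = 1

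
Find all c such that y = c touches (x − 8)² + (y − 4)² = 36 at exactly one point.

The line touches the circle iff its distance from (8, 4) is 6:
|0·8 + 1·4 − c| / √1 = 6
|c − (4)| = 6, so c = 10 or c = −2.

c = −2 or c = 10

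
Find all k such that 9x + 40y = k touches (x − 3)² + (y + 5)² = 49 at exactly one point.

k = −460 or k = 114

Tangency holds when the distance from the centre (3, −5) to the line equals the radius 7:
|9·3 + 40·(−5) − k| / √1681 = 7
|k − (−173)| = 7·41, so k = 114 or k = −460.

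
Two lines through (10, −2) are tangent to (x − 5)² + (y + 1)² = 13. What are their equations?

3x + 2y = 26 and 2x − 3y = 26

Let a tangent through (10, −2) have slope m. Its distance from (5, −1) must equal √13:
(−5m − (1))² = 13(m² + 1)
6m² + 5m − 6 = 0, so m = −3/2 or m = 2/3.
With m = −3/2: 3x + 2y = 26. With m = 2/3: 2x − 3y = 26.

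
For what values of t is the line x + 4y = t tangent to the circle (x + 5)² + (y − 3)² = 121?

t = 7 ± 11√17

Tangency holds when the distance from the centre (−5, 3) to the line equals the radius 11:
|1·(−5) + 4·3 − t| / √17 = 11
|t − (7)| = 11√17.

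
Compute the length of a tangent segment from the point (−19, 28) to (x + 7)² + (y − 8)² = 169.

5√15

With centre O = (−7, 8), |OP|² = 544 and r² = 169.
By the tangent–radius right angle, tangent length = √(|PO|² − r²) = √375 = 5√15.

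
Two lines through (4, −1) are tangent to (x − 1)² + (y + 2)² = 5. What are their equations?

x + 2y = 2 and 2x − y = 9

Write the tangent as mx − y + (−1 − m·(4)) = 0 and set its distance from the centre to √5:
[m·(−3) − (−1)]² = 5(m² + 1)
2m² − 3m − 2 = 0, so m = −1/2 or m = 2.
Through (4, −1) these give x + 2y = 2 and 2x − y = 9.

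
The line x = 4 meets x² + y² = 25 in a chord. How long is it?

6

The distance from (0, 0) to the line is 4, and r² = 25.
Chord = 2√(r² − d²) = 2·√(9) = 6.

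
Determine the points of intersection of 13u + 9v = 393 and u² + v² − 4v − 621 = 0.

From the line, v = (393 − 13u)/9. Substituting:
250u² − 9750u + 90000 = 0  ⟹  u² − 39u + 360 = 0
u = 24 or u = 15, giving (24, 9) and (15, 22).

(15, 22) and (24, 9)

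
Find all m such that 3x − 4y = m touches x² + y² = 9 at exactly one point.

m = −15 or m = 15

For a tangent, require d(centre, line) = r = 3.
|3·0 − 4·0 − m| / √25 = 3
|m| = 3·5, so m = 15 or m = −15.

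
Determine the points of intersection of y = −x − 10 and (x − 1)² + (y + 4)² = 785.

(−22, 12) and (17, −27)

Substitute y = −x − 10:
2x² + 10x − 748 = 0  ⟹  x² + 5x − 374 = 0
x = 17 or x = −22, giving (17, −27) and (−22, 12).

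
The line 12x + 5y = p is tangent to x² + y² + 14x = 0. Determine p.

Tangency holds when the distance from the centre (−7, 0) to the line equals the radius 7:
|12·(−7) + 5·0 − p| / √169 = 7
|p − (−84)| = 7·13, so p = 7 or p = −175.

p = −175 or p = 7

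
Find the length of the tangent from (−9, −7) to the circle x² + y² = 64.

√66

Centre (0, 0), r² = 64. |PO|² = (−9)² + (−7)² = 130.
Power of the point: PT² = |PO|² − r² = 66, so PT = √66.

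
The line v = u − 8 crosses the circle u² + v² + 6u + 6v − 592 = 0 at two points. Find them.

(−16, −24) and (18, 10)

From the line, v = u − 8. Substituting:
2u² − 4u − 576 = 0  ⟹  u² − 2u − 288 = 0
u = 18 or u = −16, giving (18, 10) and (−16, −24).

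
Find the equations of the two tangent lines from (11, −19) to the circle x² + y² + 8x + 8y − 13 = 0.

Let a tangent through (11, −19) have slope m. Its distance from (−4, −4) must equal 3√5:
[m·(−15) − (15)]² = 45(m² + 1)
2m² + 5m + 2 = 0, so m = −2 or m = −1/2.
With m = −2: 2x + y = 3. With m = −1/2: x + 2y = −27.

2x + y = 3 and x + 2y = −27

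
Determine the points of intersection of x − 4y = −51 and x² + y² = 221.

(−11, 10) and (5, 14)

Express y = (51 + x)/4 and substitute into the circle:
17x² + 102x − 935 = 0  ⟹  x² + 6x − 55 = 0
x = 5 or x = −11, giving (5, 14) and (−11, 10).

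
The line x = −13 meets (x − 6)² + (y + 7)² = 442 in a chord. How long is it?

Centre (6, −7), r² = 442. Perpendicular distance d from centre to line = |19| / √1 = 19.
Chord = 2√(r² − d²) = 2·√(81) = 18.

18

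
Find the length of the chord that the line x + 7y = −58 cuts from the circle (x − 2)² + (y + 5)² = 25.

Centre (2, −5), r² = 25. Perpendicular distance d from centre to line = |25| / √50 = 25/√50.
Half the chord is √(r² − d²) = √(25/2), so the full chord is 5√2.

5√2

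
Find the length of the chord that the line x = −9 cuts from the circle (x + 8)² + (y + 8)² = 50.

14

The line gives x = −9. Substituting into the circle:
y² + 16y + 15 = 0
y = −1 or y = −15, giving (−9, −1) and (−9, −15).
Chord length = distance between (−9, −1) and (−9, −15) = √196 = 14.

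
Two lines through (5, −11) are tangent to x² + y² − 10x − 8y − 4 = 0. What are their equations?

2x + y = −1 and 2x − y = 21

Write the tangent as mx − y + (−11 − m·(5)) = 0 and set its distance from the centre to 3√5:
(0m − (15))² = 45(m² + 1)
m² − 4 = 0, so m = −2 or m = 2.
Through (5, −11) these give 2x + y = −1 and 2x − y = 21.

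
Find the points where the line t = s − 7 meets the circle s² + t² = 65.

(−1, −8) and (8, 1)

From the line, t = s − 7. Substituting:
2s² − 14s − 16 = 0  ⟹  s² − 7s − 8 = 0
s = 8 or s = −1, giving (8, 1) and (−1, −8).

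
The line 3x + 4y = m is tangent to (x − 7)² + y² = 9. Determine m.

The line touches the circle iff its distance from (7, 0) is 3:
|3·7 + 4·0 − m| / √25 = 3
|m − (21)| = 3·5, so m = 36 or m = 6.

m = 6 or m = 36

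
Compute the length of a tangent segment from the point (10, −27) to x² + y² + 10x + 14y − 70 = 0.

Centre (−5, −7), r² = 144. |PO|² = (15)² + (−20)² = 625.
The tangent meets the radius at right angles, so tangent² = |PO|² − r² = 625 − 144 = 481.

√481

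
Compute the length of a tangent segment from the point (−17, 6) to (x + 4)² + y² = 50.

With centre O = (−4, 0), |OP|² = 205 and r² = 50.
By the tangent–radius right angle, tangent length = √(|PO|² − r²) = √155.

√155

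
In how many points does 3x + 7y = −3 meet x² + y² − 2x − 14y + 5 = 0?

0

Substituting the line into the circle gives 58x² + 214x + 548 = 0.
Discriminant = (214)² − 4·58·(548) = −81340 < 0.
No real roots: the line does not meet the circle.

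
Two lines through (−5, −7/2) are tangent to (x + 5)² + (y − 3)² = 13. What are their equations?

3x − 2y = −8 and 3x + 2y = −22

Let a tangent through (−5, −7/2) have slope m. Its distance from (−5, 3) must equal √13:
[m·(0) − (13/2)]² = 13(m² + 1)
4m² − 9 = 0, so m = 3/2 or m = −3/2.
Through (−5, −7/2) these give 3x − 2y = −8 and 3x + 2y = −22.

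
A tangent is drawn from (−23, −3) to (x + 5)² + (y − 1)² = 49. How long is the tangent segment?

√291

The centre is (−5, 1) and r = 7. The square of the distance from P to the centre is 324 + 16 = 340.
The tangent meets the radius at right angles, so tangent² = |PO|² − r² = 340 − 49 = 291.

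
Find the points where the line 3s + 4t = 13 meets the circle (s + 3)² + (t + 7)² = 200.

(−5, 7) and (11, −5)

From the line, t = (13 − 3s)/4. Substituting:
25s² − 150s − 1375 = 0  ⟹  s² − 6s − 55 = 0
s = 11 or s = −5, giving (11, −5) and (−5, 7).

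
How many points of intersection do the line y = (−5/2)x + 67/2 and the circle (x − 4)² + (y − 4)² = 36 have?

Centre (4, 4), r² = 36. Distance² from centre to line = (−39)²/29 = 1521/29.
Since d² > r², the line lies outside the circle.

0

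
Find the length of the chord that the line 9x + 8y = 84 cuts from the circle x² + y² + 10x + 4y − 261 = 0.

2√145

Substitute y = (84 − 9x)/8:
145x² − 1160x − 6960 = 0  ⟹  x² − 8x − 48 = 0
x = 12 or x = −4, giving (12, −3) and (−4, 15).
Chord length = distance between (12, −3) and (−4, 15) = √580 = 2√145.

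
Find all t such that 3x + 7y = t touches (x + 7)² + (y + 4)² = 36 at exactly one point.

For a tangent, require d(centre, line) = r = 6.
|3·(−7) + 7·(−4) − t| / √58 = 6
|t − (−49)| = 6√58.

t = −49 ± 6√58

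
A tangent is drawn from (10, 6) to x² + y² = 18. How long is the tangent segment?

√118

Centre (0, 0), r² = 18. |PO|² = (10)² + (6)² = 136.
By the tangent–radius right angle, tangent length = √(|PO|² − r²) = √118.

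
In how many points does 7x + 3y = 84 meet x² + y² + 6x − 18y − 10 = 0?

d² = (7·(−3) + 3·9 − (84))²/58 = 3042/29; r² = 100.
Since d² > r², the line lies outside the circle.

0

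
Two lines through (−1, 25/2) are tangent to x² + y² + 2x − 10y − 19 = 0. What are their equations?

Write the tangent as mx − y + (25/2 − m·(−1)) = 0 and set its distance from the centre to 3√5:
[m·(0) − (−15/2)]² = 45(m² + 1)
4m² − 1 = 0, so m = 1/2 or m = −1/2.
With m = 1/2: x − 2y = −26. With m = −1/2: x + 2y = 24.

x − 2y = −26 and x + 2y = 24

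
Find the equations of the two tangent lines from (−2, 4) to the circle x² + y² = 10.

3x − y = −10 and x + 3y = 10

Write the tangent as mx − y + (4 − m·(−2)) = 0 and set its distance from the centre to √10:
(2m − (−4))² = 10(m² + 1)
3m² − 8m − 3 = 0, so m = 3 or m = −1/3.
With m = 3: 3x − y = −10. With m = −1/3: x + 3y = 10.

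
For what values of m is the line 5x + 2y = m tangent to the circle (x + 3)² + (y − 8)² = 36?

Tangency holds when the distance from the centre (−3, 8) to the line equals the radius 6:
|5·(−3) + 2·8 − m| / √29 = 6
|m − (1)| = 6√29.

m = 1 ± 6√29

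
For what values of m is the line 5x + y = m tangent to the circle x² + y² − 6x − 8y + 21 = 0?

m = 19 ± 2√26

For a tangent, require d(centre, line) = r = 2.
|5·3 + 1·4 − m| / √26 = 2
|m − (19)| = 2√26.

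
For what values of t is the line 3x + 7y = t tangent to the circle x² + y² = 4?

t = ±2√58

The line touches the circle iff its distance from (0, 0) is 2:
|3·0 + 7·0 − t| / √58 = 2
|t| = 2√58.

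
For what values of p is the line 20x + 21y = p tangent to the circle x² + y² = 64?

For a tangent, require d(centre, line) = r = 8.
|20·0 + 21·0 − p| / √841 = 8
|p| = 8·29, so p = 232 or p = −232.

p = −232 or p = 232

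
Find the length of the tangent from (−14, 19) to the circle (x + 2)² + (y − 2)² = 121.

2√78

The centre is (−2, 2) and r = 11. The square of the distance from P to the centre is 144 + 289 = 433.
By the tangent–radius right angle, tangent length = √(|PO|² − r²) = √312 = 2√78.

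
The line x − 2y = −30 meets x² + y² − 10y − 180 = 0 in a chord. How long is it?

Express y = (30 + x)/2 and substitute into the circle:
5x² + 40x − 420 = 0  ⟹  x² + 8x − 84 = 0
x = 6 or x = −14, giving (6, 18) and (−14, 8).
|(6, 18) − (−14, 8)| = √((20)² + (10)²) = 10√5.

10√5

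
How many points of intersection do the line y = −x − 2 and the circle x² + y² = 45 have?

Centre (0, 0), r² = 45. Distance² from centre to line = (2)²/2 = 2.
Since d² < r², the line cuts the circle twice.

2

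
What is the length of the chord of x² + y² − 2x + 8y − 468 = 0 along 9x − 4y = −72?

Express y = (72 + 9x)/4 and substitute into the circle:
97x² + 1552x = 0  ⟹  x² + 16x = 0
x = 0 or x = −16, giving (0, 18) and (−16, −18).
Chord length = distance between (0, 18) and (−16, −18) = √1552 = 4√97.

4√97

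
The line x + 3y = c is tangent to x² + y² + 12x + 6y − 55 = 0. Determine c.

c = −15 ± 10√10

Tangency holds when the distance from the centre (−6, −3) to the line equals the radius 10:
|1·(−6) + 3·(−3) − c| / √10 = 10
|c − (−15)| = 10√10.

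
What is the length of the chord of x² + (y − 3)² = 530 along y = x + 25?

Substitute y = x + 25:
2x² + 44x − 46 = 0  ⟹  x² + 22x − 23 = 0
x = 1 or x = −23, giving (1, 26) and (−23, 2).
Chord length = distance between (1, 26) and (−23, 2) = √1152 = 24√2.

24√2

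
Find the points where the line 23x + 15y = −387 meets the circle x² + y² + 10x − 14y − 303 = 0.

Substitute y = (−387 − 23x)/15:
754x² + 24882x + 162864 = 0  ⟹  x² + 33x + 216 = 0
x = −9 or x = −24, giving (−9, −12) and (−24, 11).

(−24, 11) and (−9, −12)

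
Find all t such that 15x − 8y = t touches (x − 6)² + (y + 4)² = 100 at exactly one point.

Tangency holds when the distance from the centre (6, −4) to the line equals the radius 10:
|15·6 − 8·(−4) − t| / √289 = 10
|t − (122)| = 10·17, so t = 292 or t = −48.

t = −48 or t = 292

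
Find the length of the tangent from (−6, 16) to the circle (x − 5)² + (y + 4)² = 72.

√449

With centre O = (5, −4), |OP|² = 521 and r² = 72.
The tangent meets the radius at right angles, so tangent² = |PO|² − r² = 521 − 72 = 449.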